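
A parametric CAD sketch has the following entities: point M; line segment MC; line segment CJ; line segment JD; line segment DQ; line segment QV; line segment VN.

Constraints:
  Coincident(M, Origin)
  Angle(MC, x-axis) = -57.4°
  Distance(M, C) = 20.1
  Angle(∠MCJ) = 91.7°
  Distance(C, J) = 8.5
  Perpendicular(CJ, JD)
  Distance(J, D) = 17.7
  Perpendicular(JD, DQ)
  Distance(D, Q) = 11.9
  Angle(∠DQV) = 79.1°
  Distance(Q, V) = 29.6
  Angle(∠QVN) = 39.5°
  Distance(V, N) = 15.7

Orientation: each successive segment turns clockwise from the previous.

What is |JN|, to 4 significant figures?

2.705

M is at the origin; MC runs at -57.4° with length 20.1, so C = (10.83, -16.93). ∠MCJ = 91.7° gives CJ at -145.7° from the x-axis; with |CJ| = 8.5, J = (3.807, -21.72). CJ ⟂ JD, so JD runs at 124.3°; with |JD| = 17.7, D = (-6.167, -7.101). JD ⟂ DQ, so DQ runs at 34.30°; with |DQ| = 11.9, Q = (3.664, -0.3954). ∠DQV = 79.1° gives QV at -66.60° from the x-axis; with |QV| = 29.6, V = (15.42, -27.56). ∠QVN = 39.5° gives VN at 152.9° from the x-axis; with |VN| = 15.7, N = (1.443, -20.41). Then |JN| = |N − J| = 2.705.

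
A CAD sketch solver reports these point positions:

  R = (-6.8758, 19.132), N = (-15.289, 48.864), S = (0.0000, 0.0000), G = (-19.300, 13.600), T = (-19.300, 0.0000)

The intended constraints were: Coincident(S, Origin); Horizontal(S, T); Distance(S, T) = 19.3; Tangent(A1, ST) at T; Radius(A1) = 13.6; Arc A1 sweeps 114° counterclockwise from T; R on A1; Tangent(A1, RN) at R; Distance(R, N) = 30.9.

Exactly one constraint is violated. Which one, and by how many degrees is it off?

Tangent(A1, RN) at R — off by 8.20°.

S = (0.00, 0.00) ✓; S.y = 0.00, T.y = 0.00 ✓; |ST| = 19.30 ✓; ∠(GT, TS) = 90.00° ✓; |GT| = 13.60 ✓; bearing(G→R) − bearing(G→T) = 114.0° ✓; |GR| = 13.60 ✓; ∠(GR, RN) = 98.20° ✗; |RN| = 30.90 ✓.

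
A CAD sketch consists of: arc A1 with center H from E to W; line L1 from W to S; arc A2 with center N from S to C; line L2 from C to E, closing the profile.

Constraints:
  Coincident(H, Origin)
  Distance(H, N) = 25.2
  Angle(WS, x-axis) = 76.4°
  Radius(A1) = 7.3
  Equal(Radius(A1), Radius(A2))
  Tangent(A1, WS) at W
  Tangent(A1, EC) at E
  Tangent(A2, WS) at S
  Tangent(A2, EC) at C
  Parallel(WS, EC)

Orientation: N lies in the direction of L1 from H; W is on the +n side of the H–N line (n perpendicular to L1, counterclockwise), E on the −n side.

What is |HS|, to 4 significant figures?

26.24

Tangency of A1 to both parallel lines with radius 7.3 puts W and E at H ± 7.3·n: W = (-7.095, 1.717), E = (7.095, -1.717). Equal radii place S and C the same way about N: S = N + 7.3·n = (-1.170, 26.21), C = N − 7.3·n = (13.02, 22.78). Then |HS| = |S − H| = 26.24.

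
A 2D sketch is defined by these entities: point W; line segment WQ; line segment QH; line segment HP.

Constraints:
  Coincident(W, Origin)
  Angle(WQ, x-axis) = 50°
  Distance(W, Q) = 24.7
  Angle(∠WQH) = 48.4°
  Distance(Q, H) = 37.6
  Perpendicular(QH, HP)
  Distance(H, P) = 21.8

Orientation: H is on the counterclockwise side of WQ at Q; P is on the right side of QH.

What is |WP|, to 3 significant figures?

45.5

W is at the origin; WQ runs at 50.0° with length 24.7, so Q = 24.7·(cos 50.0°, sin 50.0°) = (15.9, 18.9). ∠WQH = 48.4°, so QH runs at 50.0° + (180° − 48.4°) = 182° from the x-axis; with |QH| = 37.6, H = Q + 37.6·(cos 182°, sin 182°) = (-21.7, 17.9). The perpendicularity gives HP at right angles to QH; with |HP| = 21.8 on the right of QH, P = H + 21.8·(-0.0279, 1.00) = (-22.3, 39.7). Then |WP| = |P − W| = 45.5.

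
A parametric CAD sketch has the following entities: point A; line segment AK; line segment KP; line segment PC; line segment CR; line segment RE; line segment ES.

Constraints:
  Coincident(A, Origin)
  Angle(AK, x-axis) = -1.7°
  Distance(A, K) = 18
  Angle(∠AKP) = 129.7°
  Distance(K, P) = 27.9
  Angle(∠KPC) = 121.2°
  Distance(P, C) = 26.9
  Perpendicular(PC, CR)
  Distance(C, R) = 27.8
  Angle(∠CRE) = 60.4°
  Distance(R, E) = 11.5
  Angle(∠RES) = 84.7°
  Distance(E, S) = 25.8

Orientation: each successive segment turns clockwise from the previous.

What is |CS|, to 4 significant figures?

4.858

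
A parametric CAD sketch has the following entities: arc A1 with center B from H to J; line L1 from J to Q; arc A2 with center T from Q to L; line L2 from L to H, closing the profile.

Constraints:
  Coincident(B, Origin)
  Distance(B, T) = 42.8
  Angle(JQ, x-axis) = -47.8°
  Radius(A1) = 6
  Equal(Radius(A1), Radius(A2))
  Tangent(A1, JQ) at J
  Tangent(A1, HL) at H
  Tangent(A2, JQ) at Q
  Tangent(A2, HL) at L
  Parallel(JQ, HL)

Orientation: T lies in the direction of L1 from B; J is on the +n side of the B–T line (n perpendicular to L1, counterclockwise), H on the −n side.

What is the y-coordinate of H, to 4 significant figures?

-4.030

The slot axis is L1's direction at -47.8°, so u = (cos -47.8°, sin -47.8°) = (0.6717, -0.7408) and n = (−sin -47.8°, cos -47.8°) = (0.7408, 0.6717). B is at the origin and T lies 42.8 along u from B, so T = 42.8·u = (28.75, -31.71). Tangency of A1 to both parallel lines with radius 6.0 puts J and H at B ± 6.0·n: J = (4.445, 4.030), H = (-4.445, -4.030). So H.y = -4.030.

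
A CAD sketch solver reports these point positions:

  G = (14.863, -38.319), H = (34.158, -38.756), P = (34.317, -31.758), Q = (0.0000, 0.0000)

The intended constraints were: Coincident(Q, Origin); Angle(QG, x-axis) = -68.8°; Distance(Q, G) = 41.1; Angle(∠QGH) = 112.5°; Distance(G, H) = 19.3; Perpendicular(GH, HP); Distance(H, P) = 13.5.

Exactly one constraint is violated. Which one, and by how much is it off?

Distance(H, P) = 13.5 — off by 6.50.

Q = (0.00, 0.00) ✓; QG at -68.80° ✓; |QG| = 41.10 ✓; ∠QGH = 112.5° ✓; |GH| = 19.30 ✓; ∠(GH, HP) = 90.00° ✓; |HP| = 7.000 ✗.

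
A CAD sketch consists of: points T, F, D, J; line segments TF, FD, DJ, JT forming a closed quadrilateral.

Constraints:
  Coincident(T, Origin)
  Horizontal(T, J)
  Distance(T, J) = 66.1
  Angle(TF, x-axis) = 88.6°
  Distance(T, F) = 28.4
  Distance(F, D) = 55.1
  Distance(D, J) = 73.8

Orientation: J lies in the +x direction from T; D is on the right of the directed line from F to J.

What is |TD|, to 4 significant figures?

26.74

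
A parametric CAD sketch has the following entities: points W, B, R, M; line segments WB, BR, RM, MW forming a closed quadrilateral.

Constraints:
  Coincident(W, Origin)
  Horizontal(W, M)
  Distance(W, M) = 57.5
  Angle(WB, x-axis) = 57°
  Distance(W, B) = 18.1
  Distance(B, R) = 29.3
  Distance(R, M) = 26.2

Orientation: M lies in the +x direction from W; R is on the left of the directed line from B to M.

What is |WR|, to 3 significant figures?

43.1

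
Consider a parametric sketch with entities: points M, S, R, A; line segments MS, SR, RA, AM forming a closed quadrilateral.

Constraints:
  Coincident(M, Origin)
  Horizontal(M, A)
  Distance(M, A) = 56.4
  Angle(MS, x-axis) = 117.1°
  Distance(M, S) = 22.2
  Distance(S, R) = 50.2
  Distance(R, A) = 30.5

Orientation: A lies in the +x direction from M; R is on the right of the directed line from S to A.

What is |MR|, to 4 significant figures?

31.05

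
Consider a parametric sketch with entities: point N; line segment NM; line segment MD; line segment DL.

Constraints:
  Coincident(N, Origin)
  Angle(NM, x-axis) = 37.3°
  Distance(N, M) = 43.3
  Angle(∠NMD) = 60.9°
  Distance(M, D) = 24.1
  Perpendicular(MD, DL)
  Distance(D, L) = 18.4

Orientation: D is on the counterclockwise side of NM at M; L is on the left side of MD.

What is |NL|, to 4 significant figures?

19.67

∠NMD = 60.9°, so MD runs at 37.3° + (180° − 60.9°) = 156.4° from the x-axis; with |MD| = 24.1, D = M + 24.1·(cos 156.4°, sin 156.4°) = (12.36, 35.89). MD is perpendicular to DL; with |DL| = 18.4 on the left of MD, L = D + 18.4·(-0.4003, -0.9164) = (4.993, 19.03). Then |NL| = |L − N| = 19.67.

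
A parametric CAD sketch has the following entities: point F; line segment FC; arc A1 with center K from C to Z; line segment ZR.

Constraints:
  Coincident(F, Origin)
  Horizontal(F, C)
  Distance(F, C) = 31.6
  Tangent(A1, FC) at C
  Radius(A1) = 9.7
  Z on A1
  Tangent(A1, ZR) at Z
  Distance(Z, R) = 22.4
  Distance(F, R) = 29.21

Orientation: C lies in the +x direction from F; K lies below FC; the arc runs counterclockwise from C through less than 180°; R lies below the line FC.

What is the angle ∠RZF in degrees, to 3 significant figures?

79.0°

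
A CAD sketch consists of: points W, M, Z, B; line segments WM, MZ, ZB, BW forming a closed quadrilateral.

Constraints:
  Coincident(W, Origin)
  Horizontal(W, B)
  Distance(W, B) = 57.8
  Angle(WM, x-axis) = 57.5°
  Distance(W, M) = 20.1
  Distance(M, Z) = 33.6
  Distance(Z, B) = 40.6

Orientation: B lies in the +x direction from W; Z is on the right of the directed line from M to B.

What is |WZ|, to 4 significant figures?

25.34

Checks: |MZ| = 33.60 ✓; |ZB| = 40.60 ✓.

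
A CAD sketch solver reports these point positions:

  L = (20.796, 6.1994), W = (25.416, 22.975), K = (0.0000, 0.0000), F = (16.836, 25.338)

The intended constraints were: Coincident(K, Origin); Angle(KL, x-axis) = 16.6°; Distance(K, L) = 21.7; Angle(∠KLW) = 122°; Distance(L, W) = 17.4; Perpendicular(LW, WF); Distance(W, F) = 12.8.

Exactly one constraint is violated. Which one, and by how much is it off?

Distance(W, F) = 12.8 — off by 3.90.

K = (0.00, 0.00) ✓; KL at 16.60° ✓; |KL| = 21.70 ✓; ∠KLW = 122.0° ✓; |LW| = 17.40 ✓; ∠(LW, WF) = 90.00° ✓; |WF| = 8.899 ✗.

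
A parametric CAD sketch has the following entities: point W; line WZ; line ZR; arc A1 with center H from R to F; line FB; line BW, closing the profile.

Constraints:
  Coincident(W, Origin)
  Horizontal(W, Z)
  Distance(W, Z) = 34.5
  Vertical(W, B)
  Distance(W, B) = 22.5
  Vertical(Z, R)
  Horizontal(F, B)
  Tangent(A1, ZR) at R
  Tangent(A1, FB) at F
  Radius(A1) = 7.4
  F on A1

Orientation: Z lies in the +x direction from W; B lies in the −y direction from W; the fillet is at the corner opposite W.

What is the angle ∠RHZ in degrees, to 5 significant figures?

63.892°

W is at the origin; W and Z share the same y with |WZ| = 34.5 and Z on the +x side, so Z = (34.500, 0.0000). WB is vertical with |WB| = 22.5 and B on the −y side, so B = (0.0000, -22.500). The virtual corner opposite W is at (34.500, -22.500). A1 meets ZR tangentially, so HR is at right angles to ZR and since A1 is tangent to FB there, HF ⟂ FB, with radius 7.4, so the center H sits 7.4 in from both sides at H = (27.100, -15.100). That places the tangent points at R = (34.500, -15.100) on ZR and F = (27.100, -22.500) on FB. Then cos ∠RHZ = HR·HZ / (|HR||HZ|), giving 63.892°.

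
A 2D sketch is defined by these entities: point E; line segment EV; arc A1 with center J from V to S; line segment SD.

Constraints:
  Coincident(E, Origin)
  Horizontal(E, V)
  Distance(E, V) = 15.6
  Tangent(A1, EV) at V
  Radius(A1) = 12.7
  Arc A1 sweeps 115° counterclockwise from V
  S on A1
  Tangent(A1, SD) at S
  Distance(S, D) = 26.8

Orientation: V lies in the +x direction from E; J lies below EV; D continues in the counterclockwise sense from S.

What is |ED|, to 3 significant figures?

45.1

E is at the origin; E and V share the same y with |EV| = 15.6 and V on the +x side, so V = (15.6, 0.00). A1 meets EV tangentially, so JV is at right angles to EV, so J = V + (0, -12.7) = (15.6, -12.7). On A1, V sits at bearing 90° from J; a 115° counterclockwise sweep puts S at bearing 205°, so S = J + 12.7·(cos 205°, sin 205°) = (4.09, -18.1). Since A1 is tangent to SD there, JS ⟂ SD, so SD runs along (−sin 205°, cos 205°); with |SD| = 26.8, D = (15.4, -42.4). Then |ED| = |D − E| = 45.1.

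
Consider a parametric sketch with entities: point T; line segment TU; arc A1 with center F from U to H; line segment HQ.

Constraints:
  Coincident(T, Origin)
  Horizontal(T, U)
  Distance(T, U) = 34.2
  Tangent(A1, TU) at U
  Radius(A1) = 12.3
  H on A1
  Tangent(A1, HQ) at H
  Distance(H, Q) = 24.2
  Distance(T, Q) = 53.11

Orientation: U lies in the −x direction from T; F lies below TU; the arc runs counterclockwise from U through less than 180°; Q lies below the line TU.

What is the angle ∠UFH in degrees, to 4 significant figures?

114.0°

T is at the origin; T and U share the same y with |TU| = 34.2 and U on the −x side, so U = (-34.20, 0.000). A1 meets TU tangentially, so FU is at right angles to TU, so F = U + (0, -12.3) = (-34.20, -12.30). Since FH ⟂ HQ (tangency), |FQ| = √(12.3² + 24.2²) = 27.15 regardless of where H sits on A1. So Q lies on both circle(T, 53.11) and circle(F, 27.15); the below-TU intersection is Q = (-35.60, -39.41). H is the foot of the tangent from Q: H = (-45.44, -17.30).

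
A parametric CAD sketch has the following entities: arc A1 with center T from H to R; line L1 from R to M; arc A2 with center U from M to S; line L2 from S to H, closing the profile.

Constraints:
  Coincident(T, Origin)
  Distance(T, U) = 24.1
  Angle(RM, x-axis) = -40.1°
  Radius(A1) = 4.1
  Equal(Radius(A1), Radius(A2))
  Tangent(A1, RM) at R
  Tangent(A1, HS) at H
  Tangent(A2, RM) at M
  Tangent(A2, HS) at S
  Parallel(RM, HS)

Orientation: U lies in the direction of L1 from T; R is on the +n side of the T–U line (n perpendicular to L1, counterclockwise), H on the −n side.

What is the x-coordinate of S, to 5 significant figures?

15.794

The slot axis is L1's direction at -40.1°, so u = (cos -40.1°, sin -40.1°) = (0.76492, -0.64412) and n = (−sin -40.1°, cos -40.1°) = (0.64412, 0.76492). T is at the origin and U lies 24.1 along u from T, so U = 24.1·u = (18.435, -15.523). Tangency of A1 to both parallel lines with radius 4.1 puts R and H at T ± 4.1·n: R = (2.6409, 3.1362), H = (-2.6409, -3.1362). Equal radii place M and S the same way about U: M = U + 4.1·n = (21.076, -12.387), S = U − 4.1·n = (15.794, -18.660). So S.x = 15.794.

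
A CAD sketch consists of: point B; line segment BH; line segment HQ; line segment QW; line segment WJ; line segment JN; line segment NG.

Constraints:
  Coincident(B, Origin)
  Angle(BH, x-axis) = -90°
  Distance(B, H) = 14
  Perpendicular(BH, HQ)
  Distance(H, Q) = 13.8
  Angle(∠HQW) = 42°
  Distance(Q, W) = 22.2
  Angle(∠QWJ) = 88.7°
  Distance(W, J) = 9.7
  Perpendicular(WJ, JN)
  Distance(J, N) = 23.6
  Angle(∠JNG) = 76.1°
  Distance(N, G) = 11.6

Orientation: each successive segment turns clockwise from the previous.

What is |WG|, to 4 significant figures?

20.87

B is at the origin; BH runs at -90.0° with length 14.0, so H = (8.573e-16, -14.00). BH ⟂ HQ, so HQ runs at -180.0°; with |HQ| = 13.8, Q = (-13.80, -14.00). ∠HQW = 42.0° gives QW at 42.00° from the x-axis; with |QW| = 22.2, W = (2.698, 0.8547). ∠QWJ = 88.7° gives WJ at -49.30° from the x-axis; with |WJ| = 9.7, J = (9.023, -6.499). WJ is perpendicular to JN, so JN runs at -139.3°; with |JN| = 23.6, N = (-8.869, -21.89). ∠JNG = 76.1° gives NG at 116.8° from the x-axis; with |NG| = 11.6, G = (-14.10, -11.53). Then |WG| = |G − W| = 20.87.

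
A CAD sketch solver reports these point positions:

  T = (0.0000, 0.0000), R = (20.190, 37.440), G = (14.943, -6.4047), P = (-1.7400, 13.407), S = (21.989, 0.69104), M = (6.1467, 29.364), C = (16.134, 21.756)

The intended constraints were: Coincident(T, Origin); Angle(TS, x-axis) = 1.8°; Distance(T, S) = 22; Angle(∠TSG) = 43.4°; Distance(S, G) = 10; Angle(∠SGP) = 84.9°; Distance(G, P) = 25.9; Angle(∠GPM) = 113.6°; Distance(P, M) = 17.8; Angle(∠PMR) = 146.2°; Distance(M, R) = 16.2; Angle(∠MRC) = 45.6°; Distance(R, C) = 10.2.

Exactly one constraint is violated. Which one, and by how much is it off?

Distance(R, C) = 10.2 — off by 6.00.

T = (0.00, 0.00) ✓; TS at 1.800° ✓; |TS| = 22.00 ✓; ∠TSG = 43.40° ✓; |SG| = 10.00 ✓; ∠SGP = 84.90° ✓; |GP| = 25.90 ✓; ∠GPM = 113.6° ✓; |PM| = 17.80 ✓; ∠PMR = 146.2° ✓; |MR| = 16.20 ✓; ∠MRC = 45.60° ✓; |RC| = 16.20 ✗.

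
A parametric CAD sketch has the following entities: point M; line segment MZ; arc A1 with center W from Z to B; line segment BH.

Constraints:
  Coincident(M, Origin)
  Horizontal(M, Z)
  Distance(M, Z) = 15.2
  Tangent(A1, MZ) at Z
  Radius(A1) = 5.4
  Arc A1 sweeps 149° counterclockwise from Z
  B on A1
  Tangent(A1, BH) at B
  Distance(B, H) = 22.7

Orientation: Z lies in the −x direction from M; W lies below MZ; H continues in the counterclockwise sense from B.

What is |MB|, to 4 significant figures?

20.59

A1 meets MZ tangentially, so WZ is at right angles to MZ, so W = Z + (0, -5.4) = (-15.20, -5.400). On A1, Z sits at bearing 90° from W; a 149° counterclockwise sweep puts B at bearing 239°, so B = W + 5.4·(cos 239°, sin 239°) = (-17.98, -10.03). Then |MB| = |B − M| = 20.59.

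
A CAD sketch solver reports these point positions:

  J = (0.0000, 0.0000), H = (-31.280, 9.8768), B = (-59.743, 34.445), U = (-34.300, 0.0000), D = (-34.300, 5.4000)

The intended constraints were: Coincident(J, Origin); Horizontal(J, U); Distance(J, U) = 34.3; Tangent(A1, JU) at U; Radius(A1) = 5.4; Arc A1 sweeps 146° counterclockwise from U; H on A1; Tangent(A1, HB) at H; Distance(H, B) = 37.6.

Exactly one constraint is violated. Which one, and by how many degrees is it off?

Tangent(A1, HB) at H — off by 6.80°.

J = (0.00, 0.00) ✓; J.y = 0.00, U.y = 0.00 ✓; |JU| = 34.30 ✓; ∠(DU, UJ) = 90.00° ✓; |DU| = 5.400 ✓; bearing(D→H) − bearing(D→U) = 146.0° ✓; |DH| = 5.400 ✓; ∠(DH, HB) = 96.80° ✗; |HB| = 37.60 ✓.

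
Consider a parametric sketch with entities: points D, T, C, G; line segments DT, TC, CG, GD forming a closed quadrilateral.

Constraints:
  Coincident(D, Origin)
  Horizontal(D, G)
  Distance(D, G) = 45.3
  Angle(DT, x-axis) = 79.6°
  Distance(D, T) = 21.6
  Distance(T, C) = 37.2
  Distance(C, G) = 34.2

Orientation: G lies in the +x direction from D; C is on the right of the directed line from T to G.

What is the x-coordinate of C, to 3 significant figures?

14.3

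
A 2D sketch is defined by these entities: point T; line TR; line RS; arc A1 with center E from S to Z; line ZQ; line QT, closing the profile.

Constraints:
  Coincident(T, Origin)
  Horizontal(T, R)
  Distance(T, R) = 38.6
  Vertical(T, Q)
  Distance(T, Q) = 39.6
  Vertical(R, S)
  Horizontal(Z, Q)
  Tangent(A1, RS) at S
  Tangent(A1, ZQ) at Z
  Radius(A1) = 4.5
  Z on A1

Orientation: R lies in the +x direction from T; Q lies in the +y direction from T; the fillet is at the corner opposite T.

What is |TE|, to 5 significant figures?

48.937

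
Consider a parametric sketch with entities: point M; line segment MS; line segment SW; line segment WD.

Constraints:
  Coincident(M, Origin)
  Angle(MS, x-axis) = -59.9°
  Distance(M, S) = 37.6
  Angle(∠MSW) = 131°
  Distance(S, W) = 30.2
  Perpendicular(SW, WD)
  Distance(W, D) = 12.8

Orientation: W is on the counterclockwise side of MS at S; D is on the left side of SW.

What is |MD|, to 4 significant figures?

57.04

M is at the origin; MS runs at -59.9° with length 37.6, so S = 37.6·(cos -59.9°, sin -59.9°) = (18.86, -32.53). ∠MSW = 131.0°, so SW runs at -59.9° + (180° − 131.0°) = -10.90° from the x-axis; with |SW| = 30.2, W = S + 30.2·(cos -10.90°, sin -10.90°) = (48.51, -38.24). SW is perpendicular to WD; with |WD| = 12.8 on the left of SW, D = W + 12.8·(0.1891, 0.9820) = (50.93, -25.67). Then |MD| = |D − M| = 57.04.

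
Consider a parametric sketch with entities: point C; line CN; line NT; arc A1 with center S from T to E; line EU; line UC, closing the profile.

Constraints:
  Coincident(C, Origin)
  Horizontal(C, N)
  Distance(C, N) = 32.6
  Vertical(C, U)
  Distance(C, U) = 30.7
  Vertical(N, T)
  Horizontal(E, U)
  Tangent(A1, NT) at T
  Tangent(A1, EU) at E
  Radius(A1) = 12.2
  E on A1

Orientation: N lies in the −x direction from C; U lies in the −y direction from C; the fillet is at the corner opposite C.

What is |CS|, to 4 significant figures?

27.54

C is at the origin; CN is horizontal with |CN| = 32.6 and N on the −x side, so N = (-32.60, 0.000). CU is vertical with |CU| = 30.7 and U on the −y side, so U = (0.000, -30.70). The virtual corner opposite C is at (-32.60, -30.70). Tangency of A1 to NT means the radius ST is perpendicular to NT and A1 meets EU tangentially, so SE is at right angles to EU, with radius 12.2, so the center S sits 12.2 in from both sides at S = (-20.40, -18.50). Then |CS| = |S − C| = 27.54.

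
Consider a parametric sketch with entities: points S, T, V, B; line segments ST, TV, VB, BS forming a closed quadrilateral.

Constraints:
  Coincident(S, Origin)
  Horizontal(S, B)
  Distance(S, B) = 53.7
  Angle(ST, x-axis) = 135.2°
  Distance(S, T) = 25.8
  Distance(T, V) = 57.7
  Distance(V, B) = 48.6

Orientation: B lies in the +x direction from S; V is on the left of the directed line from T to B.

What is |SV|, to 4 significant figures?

55.22

Checks: |TV| = 57.70 ✓; |VB| = 48.60 ✓.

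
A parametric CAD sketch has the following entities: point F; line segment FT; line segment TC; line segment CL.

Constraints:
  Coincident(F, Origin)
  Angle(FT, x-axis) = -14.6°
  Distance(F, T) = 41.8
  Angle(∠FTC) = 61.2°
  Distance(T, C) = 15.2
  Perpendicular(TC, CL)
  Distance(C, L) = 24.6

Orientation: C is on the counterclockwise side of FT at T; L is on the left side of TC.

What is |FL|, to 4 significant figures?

13.00

F is at the origin; FT runs at -14.6° with length 41.8, so T = 41.8·(cos -14.6°, sin -14.6°) = (40.45, -10.54). ∠FTC = 61.2°, so TC runs at -14.6° + (180° − 61.2°) = 104.2° from the x-axis; with |TC| = 15.2, C = T + 15.2·(cos 104.2°, sin 104.2°) = (36.72, 4.199). TC is perpendicular to CL; with |CL| = 24.6 on the left of TC, L = C + 24.6·(-0.9694, -0.2453) = (12.87, -1.835). Then |FL| = |L − F| = 13.00.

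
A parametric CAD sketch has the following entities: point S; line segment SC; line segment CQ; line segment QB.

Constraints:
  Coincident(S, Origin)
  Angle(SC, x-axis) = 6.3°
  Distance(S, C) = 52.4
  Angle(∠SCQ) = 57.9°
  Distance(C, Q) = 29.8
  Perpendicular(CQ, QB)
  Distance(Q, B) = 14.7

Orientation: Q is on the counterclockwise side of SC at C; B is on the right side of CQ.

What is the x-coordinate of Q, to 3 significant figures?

33.6

S is at the origin; SC runs at 6.3° with length 52.4, so C = 52.4·(cos 6.3°, sin 6.3°) = (52.1, 5.75). ∠SCQ = 57.9°, so CQ runs at 6.3° + (180° − 57.9°) = 128° from the x-axis; with |CQ| = 29.8, Q = C + 29.8·(cos 128°, sin 128°) = (33.6, 29.1). So Q.x = 33.6.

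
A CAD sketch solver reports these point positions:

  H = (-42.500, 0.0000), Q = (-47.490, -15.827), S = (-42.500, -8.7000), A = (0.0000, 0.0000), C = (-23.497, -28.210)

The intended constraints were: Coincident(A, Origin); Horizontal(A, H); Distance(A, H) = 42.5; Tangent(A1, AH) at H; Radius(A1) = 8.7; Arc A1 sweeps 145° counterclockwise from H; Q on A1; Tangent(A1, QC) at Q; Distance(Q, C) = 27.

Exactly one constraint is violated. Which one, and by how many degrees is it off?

Tangent(A1, QC) at Q — off by 7.70°.

A = (0.00, 0.00) ✓; A.y = 0.00, H.y = 0.00 ✓; |AH| = 42.50 ✓; ∠(SH, HA) = 90.00° ✓; |SH| = 8.700 ✓; bearing(S→Q) − bearing(S→H) = 145.0° ✓; |SQ| = 8.700 ✓; ∠(SQ, QC) = 82.30° ✗; |QC| = 27.00 ✓.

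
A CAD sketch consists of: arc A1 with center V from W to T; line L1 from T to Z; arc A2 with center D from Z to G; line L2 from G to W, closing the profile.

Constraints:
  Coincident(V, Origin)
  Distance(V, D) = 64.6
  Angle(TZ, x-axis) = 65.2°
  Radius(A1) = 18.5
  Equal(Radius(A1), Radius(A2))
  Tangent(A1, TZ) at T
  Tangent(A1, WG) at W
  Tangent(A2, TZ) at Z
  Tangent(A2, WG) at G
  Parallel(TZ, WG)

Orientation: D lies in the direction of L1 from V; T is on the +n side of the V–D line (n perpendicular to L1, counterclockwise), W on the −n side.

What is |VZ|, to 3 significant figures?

67.2

The slot axis is L1's direction at 65.2°, so u = (cos 65.2°, sin 65.2°) = (0.419, 0.908) and n = (−sin 65.2°, cos 65.2°) = (-0.908, 0.419). V is at the origin and D lies 64.6 along u from V, so D = 64.6·u = (27.1, 58.6). Tangency of A1 to both parallel lines with radius 18.5 puts T and W at V ± 18.5·n: T = (-16.8, 7.76), W = (16.8, -7.76). Equal radii place Z and G the same way about D: Z = D + 18.5·n = (10.3, 66.4), G = D − 18.5·n = (43.9, 50.9). Then |VZ| = |Z − V| = 67.2.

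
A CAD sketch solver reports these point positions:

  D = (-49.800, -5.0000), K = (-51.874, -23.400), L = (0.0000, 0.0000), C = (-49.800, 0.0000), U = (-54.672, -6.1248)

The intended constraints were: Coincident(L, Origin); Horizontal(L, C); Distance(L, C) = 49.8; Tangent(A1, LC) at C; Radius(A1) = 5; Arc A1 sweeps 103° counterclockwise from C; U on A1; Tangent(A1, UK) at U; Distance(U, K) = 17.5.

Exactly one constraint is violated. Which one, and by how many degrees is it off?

Tangent(A1, UK) at U — off by 3.80°.

L = (0.00, 0.00) ✓; L.y = 0.00, C.y = 0.00 ✓; |LC| = 49.80 ✓; ∠(DC, CL) = 90.00° ✓; |DC| = 5.000 ✓; bearing(D→U) − bearing(D→C) = 103.0° ✓; |DU| = 5.000 ✓; ∠(DU, UK) = 93.80° ✗; |UK| = 17.50 ✓.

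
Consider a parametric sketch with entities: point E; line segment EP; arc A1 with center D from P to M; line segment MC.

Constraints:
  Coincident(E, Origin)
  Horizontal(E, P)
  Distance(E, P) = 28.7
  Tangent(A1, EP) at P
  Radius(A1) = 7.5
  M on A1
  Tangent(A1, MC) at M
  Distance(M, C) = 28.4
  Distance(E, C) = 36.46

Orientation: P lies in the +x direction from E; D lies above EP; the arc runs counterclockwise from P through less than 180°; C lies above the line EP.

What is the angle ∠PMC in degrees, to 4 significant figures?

113.4°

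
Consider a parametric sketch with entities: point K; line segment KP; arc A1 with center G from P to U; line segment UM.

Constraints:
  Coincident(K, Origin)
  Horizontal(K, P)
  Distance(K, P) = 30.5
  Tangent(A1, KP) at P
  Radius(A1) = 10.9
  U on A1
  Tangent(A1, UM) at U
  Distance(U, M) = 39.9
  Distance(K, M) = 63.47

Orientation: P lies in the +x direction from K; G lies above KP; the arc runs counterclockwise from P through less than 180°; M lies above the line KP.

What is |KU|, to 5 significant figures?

43.080

Checks: |GU| = 10.90 ✓; ∠(GU, UM) = 90.00° ✓; |UM| = 39.90 ✓; |KM| = 63.47 ✓.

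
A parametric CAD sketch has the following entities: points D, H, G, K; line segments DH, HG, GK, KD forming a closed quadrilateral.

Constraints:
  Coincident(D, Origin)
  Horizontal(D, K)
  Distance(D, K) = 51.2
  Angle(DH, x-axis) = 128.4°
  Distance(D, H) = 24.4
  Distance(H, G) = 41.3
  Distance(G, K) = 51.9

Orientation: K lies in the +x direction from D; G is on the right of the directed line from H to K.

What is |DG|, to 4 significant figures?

18.36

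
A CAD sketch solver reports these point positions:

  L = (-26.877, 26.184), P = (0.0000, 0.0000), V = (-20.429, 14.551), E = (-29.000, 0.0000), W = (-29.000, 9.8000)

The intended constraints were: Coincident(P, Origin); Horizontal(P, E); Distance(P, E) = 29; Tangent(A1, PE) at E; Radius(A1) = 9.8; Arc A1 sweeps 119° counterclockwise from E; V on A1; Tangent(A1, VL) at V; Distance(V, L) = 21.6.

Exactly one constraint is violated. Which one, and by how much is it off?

Distance(V, L) = 21.6 — off by 8.30.

P = (0.00, 0.00) ✓; P.y = 0.00, E.y = 0.00 ✓; |PE| = 29.00 ✓; ∠(WE, EP) = 90.00° ✓; |WE| = 9.800 ✓; bearing(W→V) − bearing(W→E) = 119.0° ✓; |WV| = 9.800 ✓; ∠(WV, VL) = 90.00° ✓; |VL| = 13.30 ✗.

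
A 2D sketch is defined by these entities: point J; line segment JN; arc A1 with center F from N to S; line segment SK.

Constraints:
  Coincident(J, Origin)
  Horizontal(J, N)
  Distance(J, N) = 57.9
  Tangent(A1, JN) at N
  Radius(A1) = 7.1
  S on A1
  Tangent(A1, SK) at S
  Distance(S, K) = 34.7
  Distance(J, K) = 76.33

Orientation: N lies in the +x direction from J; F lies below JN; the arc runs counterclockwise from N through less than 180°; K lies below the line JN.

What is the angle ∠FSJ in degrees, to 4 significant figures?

148.3°

Checks: |FS| = 7.100 ✓; ∠(FS, SK) = 90.00° ✓; |SK| = 34.70 ✓; |JK| = 76.33 ✓.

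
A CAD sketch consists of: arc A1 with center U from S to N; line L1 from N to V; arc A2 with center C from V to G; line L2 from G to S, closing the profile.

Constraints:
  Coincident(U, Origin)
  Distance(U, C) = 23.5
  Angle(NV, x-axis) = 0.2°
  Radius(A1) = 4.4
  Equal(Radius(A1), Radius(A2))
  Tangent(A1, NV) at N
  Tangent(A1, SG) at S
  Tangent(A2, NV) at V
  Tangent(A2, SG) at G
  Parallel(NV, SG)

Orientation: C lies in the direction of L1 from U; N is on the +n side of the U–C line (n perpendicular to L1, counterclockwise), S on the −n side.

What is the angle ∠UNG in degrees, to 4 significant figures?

69.47°

The slot axis is L1's direction at 0.2°, so u = (cos 0.2°, sin 0.2°) = (1.000, 0.003491) and n = (−sin 0.2°, cos 0.2°) = (-0.003491, 1.000). U is at the origin and C lies 23.5 along u from U, so C = 23.5·u = (23.50, 0.08203). Tangency of A1 to both parallel lines with radius 4.4 puts N and S at U ± 4.4·n: N = (-0.01536, 4.400), S = (0.01536, -4.400). Equal radii place V and G the same way about C: V = C + 4.4·n = (23.48, 4.482), G = C − 4.4·n = (23.52, -4.318). Then cos ∠UNG = NU·NG / (|NU||NG|), giving 69.47°.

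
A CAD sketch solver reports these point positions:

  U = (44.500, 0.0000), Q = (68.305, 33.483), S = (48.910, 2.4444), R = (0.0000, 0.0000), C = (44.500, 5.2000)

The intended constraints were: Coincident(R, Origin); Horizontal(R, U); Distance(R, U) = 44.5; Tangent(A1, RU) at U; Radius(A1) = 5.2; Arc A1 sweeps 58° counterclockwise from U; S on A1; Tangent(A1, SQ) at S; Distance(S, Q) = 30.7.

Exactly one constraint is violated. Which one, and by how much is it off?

Distance(S, Q) = 30.7 — off by 5.90.

R = (0.00, 0.00) ✓; R.y = 0.00, U.y = 0.00 ✓; |RU| = 44.50 ✓; ∠(CU, UR) = 90.00° ✓; |CU| = 5.200 ✓; bearing(C→S) − bearing(C→U) = 58.00° ✓; |CS| = 5.200 ✓; ∠(CS, SQ) = 90.00° ✓; |SQ| = 36.60 ✗.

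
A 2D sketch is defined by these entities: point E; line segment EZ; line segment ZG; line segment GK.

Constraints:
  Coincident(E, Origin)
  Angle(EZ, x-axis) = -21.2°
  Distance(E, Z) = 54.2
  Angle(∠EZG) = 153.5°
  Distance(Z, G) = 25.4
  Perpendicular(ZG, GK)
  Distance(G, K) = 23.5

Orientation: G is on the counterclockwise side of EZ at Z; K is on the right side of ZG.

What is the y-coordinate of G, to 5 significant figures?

-17.254

E is at the origin; EZ runs at -21.2° with length 54.2, so Z = 54.2·(cos -21.2°, sin -21.2°) = (50.532, -19.600). ∠EZG = 153.5°, so ZG runs at -21.2° + (180° − 153.5°) = 5.3000° from the x-axis; with |ZG| = 25.4, G = Z + 25.4·(cos 5.3000°, sin 5.3000°) = (75.823, -17.254). So G.y = -17.254.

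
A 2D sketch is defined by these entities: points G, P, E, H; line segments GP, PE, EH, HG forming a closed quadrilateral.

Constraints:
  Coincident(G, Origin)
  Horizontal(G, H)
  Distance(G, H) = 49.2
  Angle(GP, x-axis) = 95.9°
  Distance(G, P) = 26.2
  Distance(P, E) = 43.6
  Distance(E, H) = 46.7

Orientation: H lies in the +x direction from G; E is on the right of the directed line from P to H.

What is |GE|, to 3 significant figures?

17.7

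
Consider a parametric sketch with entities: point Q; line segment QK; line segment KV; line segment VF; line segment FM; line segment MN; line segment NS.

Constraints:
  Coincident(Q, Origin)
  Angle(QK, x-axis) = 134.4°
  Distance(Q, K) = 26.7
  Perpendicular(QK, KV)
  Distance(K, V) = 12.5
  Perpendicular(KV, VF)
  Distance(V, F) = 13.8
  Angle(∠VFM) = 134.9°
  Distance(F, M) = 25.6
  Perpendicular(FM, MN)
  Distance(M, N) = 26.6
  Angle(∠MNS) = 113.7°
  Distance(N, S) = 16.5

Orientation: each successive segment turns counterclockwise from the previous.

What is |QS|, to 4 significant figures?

34.37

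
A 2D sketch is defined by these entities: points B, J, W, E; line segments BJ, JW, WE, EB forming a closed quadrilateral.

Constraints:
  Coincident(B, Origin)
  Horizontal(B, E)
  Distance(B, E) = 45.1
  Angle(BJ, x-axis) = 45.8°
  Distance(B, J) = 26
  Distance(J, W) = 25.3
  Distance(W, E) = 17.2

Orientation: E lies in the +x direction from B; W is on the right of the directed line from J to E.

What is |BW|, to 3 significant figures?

28.8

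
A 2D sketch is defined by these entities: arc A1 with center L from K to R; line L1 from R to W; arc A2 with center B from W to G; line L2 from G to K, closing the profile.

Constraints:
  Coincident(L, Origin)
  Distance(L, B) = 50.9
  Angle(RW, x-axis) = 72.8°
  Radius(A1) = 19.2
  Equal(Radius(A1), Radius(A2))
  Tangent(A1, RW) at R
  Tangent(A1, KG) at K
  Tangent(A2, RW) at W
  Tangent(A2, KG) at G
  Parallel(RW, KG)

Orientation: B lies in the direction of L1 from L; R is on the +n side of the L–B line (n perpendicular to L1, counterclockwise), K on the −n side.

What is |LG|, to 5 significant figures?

54.401

Tangency of A1 to both parallel lines with radius 19.2 puts R and K at L ± 19.2·n: R = (-18.341, 5.6776), K = (18.341, -5.6776). Equal radii place W and G the same way about B: W = B + 19.2·n = (-3.2898, 54.301), G = B − 19.2·n = (33.393, 42.946). Then |LG| = |G − L| = 54.401.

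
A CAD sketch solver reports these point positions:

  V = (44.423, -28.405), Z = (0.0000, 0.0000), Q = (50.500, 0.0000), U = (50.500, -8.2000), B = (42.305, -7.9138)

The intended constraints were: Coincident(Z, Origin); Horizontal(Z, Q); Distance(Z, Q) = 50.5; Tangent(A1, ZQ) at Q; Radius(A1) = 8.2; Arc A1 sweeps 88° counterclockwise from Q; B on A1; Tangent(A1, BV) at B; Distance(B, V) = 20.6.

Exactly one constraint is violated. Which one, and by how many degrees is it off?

Tangent(A1, BV) at B — off by 7.90°.

Z = (0.00, 0.00) ✓; Z.y = 0.00, Q.y = 0.00 ✓; |ZQ| = 50.50 ✓; ∠(UQ, QZ) = 90.00° ✓; |UQ| = 8.200 ✓; bearing(U→B) − bearing(U→Q) = 88.00° ✓; |UB| = 8.200 ✓; ∠(UB, BV) = 82.10° ✗; |BV| = 20.60 ✓.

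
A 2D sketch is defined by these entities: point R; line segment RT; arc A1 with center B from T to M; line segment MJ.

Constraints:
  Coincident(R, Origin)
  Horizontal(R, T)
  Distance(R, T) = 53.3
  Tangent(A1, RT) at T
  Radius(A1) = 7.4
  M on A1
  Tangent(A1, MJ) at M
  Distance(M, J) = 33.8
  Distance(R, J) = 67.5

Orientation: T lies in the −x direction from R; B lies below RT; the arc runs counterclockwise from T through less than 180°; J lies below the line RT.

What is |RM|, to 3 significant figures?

61.2

R is at the origin; R and T share the same y with |RT| = 53.3 and T on the −x side, so T = (-53.3, 0.00). A1 meets RT tangentially, so BT is at right angles to RT, so B = T + (0, -7.4) = (-53.3, -7.40). Since BM ⟂ MJ (tangency), |BJ| = √(7.4² + 33.8²) = 34.6 regardless of where M sits on A1. So J lies on both circle(R, 67.5) and circle(B, 34.6); the below-RT intersection is J = (-52.8, -42.0). M is the foot of the tangent from J: M = (-60.5, -9.08).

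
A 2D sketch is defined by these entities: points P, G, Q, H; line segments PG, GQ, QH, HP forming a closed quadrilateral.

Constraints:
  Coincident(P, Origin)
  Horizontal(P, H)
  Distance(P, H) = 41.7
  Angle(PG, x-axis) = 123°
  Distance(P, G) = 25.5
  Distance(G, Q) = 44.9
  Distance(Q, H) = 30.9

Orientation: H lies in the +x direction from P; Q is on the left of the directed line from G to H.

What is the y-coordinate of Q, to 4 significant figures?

28.76

Checks: |GQ| = 44.90 ✓; |QH| = 30.90 ✓.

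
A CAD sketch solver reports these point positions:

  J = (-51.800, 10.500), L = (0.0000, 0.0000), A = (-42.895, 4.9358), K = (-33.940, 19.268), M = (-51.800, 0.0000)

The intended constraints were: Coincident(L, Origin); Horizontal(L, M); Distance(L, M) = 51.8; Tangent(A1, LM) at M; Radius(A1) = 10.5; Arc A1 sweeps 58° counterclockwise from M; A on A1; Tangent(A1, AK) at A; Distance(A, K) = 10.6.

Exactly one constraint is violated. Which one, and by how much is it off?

Distance(A, K) = 10.6 — off by 6.30.

L = (0.00, 0.00) ✓; L.y = 0.00, M.y = 0.00 ✓; |LM| = 51.80 ✓; ∠(JM, ML) = 90.00° ✓; |JM| = 10.50 ✓; bearing(J→A) − bearing(J→M) = 58.00° ✓; |JA| = 10.50 ✓; ∠(JA, AK) = 90.00° ✓; |AK| = 16.90 ✗.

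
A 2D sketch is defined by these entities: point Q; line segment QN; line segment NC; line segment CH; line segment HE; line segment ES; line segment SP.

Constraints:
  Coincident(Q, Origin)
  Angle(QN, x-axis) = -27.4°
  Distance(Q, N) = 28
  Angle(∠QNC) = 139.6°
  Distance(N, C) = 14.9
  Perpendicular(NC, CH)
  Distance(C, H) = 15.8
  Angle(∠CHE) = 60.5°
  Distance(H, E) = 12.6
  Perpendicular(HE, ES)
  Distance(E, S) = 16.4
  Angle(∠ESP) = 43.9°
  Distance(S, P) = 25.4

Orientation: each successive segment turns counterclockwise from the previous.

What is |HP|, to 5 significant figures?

5.3611

The perpendicularity gives ES at right angles to HE, so ES runs at -47.500°; with |ES| = 16.4, S = (37.613, -14.743). ∠ESP = 43.9° gives SP at 88.600° from the x-axis; with |SP| = 25.4, P = (38.233, 10.650). Then |HP| = |P − H| = 5.3611.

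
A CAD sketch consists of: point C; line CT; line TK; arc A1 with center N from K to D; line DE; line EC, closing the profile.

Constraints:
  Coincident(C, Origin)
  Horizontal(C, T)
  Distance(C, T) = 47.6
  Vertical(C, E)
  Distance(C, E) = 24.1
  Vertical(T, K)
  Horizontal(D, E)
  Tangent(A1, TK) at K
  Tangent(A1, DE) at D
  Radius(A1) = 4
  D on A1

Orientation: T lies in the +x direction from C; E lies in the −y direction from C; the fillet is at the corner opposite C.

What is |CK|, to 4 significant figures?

51.67

C is at the origin; CT is horizontal with |CT| = 47.6 and T on the +x side, so T = (47.60, 0.000). CE is vertical with |CE| = 24.1 and E on the −y side, so E = (0.000, -24.10). The virtual corner opposite C is at (47.60, -24.10). Since A1 is tangent to TK there, NK ⟂ TK and tangency of A1 to DE means the radius ND is perpendicular to DE, with radius 4.0, so the center N sits 4.0 in from both sides at N = (43.60, -20.10). That places the tangent points at K = (47.60, -20.10) on TK and D = (43.60, -24.10) on DE. Then |CK| = |K − C| = 51.67.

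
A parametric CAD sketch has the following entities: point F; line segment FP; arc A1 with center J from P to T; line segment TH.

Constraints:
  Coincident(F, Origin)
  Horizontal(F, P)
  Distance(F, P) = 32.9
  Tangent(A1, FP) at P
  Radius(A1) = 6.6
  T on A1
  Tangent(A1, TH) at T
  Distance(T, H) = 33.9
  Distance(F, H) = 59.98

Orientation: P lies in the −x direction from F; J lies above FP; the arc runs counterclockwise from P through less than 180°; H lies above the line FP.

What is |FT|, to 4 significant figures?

29.22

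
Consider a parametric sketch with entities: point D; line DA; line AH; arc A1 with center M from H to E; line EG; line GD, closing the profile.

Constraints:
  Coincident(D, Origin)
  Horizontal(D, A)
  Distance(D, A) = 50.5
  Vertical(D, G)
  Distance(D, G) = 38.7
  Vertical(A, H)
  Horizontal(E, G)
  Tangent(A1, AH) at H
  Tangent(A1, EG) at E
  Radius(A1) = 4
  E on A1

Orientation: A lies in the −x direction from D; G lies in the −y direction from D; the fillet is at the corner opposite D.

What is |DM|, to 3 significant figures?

58.0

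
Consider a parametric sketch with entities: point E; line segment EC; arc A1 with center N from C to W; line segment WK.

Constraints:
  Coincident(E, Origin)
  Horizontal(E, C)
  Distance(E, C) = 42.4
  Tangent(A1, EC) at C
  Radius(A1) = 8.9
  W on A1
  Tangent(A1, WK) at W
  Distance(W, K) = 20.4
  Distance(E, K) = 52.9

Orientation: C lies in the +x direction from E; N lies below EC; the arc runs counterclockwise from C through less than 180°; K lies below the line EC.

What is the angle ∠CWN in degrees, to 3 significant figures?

32.8°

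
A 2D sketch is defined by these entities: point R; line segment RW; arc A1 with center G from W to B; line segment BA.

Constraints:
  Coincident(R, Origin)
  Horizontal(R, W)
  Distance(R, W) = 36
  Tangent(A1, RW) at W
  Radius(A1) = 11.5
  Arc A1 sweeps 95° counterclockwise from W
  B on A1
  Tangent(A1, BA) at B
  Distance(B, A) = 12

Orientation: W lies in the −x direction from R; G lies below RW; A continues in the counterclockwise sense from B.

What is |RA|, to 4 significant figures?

52.46

On A1, W sits at bearing 90° from G; a 95° counterclockwise sweep puts B at bearing 185°, so B = G + 11.5·(cos 185°, sin 185°) = (-47.46, -12.50). Tangency of A1 to BA means the radius GB is perpendicular to BA, so BA runs along (−sin 185°, cos 185°); with |BA| = 12.0, A = (-46.41, -24.46). Then |RA| = |A − R| = 52.46.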